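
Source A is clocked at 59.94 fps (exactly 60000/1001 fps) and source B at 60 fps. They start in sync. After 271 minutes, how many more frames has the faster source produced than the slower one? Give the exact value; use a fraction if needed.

271 min = 16260 s.
A emits 60000/1001 × 16260 = 975600000/1001 frames; B emits 60 × 16260 = 975600.
Difference = 975600/1001 frames (≈ 974.6254); B is ahead of A.

975600/1001 frames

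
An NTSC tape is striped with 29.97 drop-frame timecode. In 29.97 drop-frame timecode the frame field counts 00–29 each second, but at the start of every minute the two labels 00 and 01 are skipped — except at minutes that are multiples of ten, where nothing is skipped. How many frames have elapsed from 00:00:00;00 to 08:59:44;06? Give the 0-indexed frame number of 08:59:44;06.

970554

Complete 10-minute blocks: 53, each 17982 frames → 953046.
Remaining 9 whole minutes in the current block: 1800 + 8 × 1798 = 16184 frames.
Within the current minute: 44 × 30 + 6 − 2 = 1324 (labels ;00/;01 skipped at this minute). Total = 953046 + 16184 + 1324 = 970554.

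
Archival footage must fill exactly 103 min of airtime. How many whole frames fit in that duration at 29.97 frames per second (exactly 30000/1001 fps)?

185214 frames

103 min = 6180 s.
Frames = 6180 × 30000/1001 = 185400000/1001 ≈ 185214.7852.
Complete frames: 185214.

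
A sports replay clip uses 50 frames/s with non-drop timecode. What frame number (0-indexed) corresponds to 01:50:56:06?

frame 332806

Total seconds to the label: (1 × 3600 + 50 × 60 + 56) = 6656.
Frame index = 6656 × 50 + 6 = 332806.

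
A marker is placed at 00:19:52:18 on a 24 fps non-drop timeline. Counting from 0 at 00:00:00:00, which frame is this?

frame 28626

Total seconds to the label: (0 × 3600 + 19 × 60 + 52) = 1192.
Frame index = 1192 × 24 + 18 = 28626.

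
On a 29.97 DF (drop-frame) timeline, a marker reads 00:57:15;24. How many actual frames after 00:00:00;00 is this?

102970

Complete 10-minute blocks: 5, each 17982 frames → 89910.
Remaining 7 whole minutes in the current block: 1800 + 6 × 1798 = 12588 frames.
Within the current minute: 15 × 30 + 24 − 2 = 472 (labels ;00/;01 skipped at this minute). Total = 89910 + 12588 + 472 = 102970.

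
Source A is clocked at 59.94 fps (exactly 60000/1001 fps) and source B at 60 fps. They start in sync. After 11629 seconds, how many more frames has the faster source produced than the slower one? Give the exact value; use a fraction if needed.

A emits 60000/1001 × 11629 = 697740000/1001 frames; B emits 60 × 11629 = 697740.
Difference = 697740/1001 frames (≈ 697.0430); B is ahead of A.

697740/1001 frames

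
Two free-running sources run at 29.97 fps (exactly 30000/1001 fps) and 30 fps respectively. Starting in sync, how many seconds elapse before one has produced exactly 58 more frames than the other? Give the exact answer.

The gap grows by |30 − 30000/1001| = 30/1001 frames per second.
Time for a 58-frame gap: 58 ÷ (30/1001) = 29029/15 s.

29029/15 seconds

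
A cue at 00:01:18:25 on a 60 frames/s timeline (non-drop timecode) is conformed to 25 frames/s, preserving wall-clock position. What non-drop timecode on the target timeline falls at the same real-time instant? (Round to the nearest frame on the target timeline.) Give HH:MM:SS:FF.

00:01:18:10

Source frame index: (0×3600 + 1×60 + 18) × 60 + 25 = 4705.
Real time: 4705 / (60) = 941/12 s.
Target frame: (941/12) × (25) = 23525/12 ≈ 1960.417 → 1960.
At 25 labels/s: frame 1960 → 00:01:18:10.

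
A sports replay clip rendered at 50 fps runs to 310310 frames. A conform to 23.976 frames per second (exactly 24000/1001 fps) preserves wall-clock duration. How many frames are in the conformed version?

148800 frames

Target frames = source frames × (target rate / source rate) = 310310 × (24000/1001)/(50) = 310310 × 480/1001 = 148800.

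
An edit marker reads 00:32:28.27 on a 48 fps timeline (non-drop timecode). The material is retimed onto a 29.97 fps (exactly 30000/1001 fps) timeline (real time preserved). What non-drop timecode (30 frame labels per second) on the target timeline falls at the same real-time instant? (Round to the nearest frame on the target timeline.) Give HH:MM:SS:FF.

00:32:26:18

Source frame index: (0×3600 + 32×60 + 28) × 48 + 27 = 93531.
Real time: 93531 / (48) = 31177/16 s.
Target frame: (31177/16) × (30000/1001) = 58456875/1001 ≈ 58398.477 → 58398.
At 30 labels/s: frame 58398 → 00:32:26:18.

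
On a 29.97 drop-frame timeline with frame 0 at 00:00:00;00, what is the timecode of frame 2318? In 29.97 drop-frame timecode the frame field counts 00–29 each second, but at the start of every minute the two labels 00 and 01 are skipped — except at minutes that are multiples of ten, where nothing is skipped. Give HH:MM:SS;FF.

Each 10-minute DF block holds 10 × 60 × 30 − 9 × 2 = 17982 frames. 2318 ÷ 17982 → 0 full blocks, remainder 2318.
Within the partial block the first minute is 1800 frames and each further minute 1798, so 1 further minute boundary passed. Total skipped labels = 18 × 0 + 2 × 1 = 2.
Non-drop label index = 2318 + 2 = 2320; at 30 labels/s that is 00:01:17:10, i.e. DF 00:01:17;10.

00:01:17;10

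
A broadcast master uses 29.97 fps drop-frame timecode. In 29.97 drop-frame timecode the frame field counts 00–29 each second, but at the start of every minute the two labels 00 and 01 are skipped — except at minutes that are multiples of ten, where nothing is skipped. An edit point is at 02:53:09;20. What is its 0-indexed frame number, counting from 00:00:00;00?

311378

Complete 10-minute blocks: 17, each 17982 frames → 305694.
Remaining 3 whole minutes in the current block: 1800 + 2 × 1798 = 5396 frames.
Within the current minute: 9 × 30 + 20 − 2 = 288 (labels ;00/;01 skipped at this minute). Total = 305694 + 5396 + 288 = 311378.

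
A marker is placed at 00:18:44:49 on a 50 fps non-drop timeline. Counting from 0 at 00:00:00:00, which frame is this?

frame 56249

Total seconds to the label: (0 × 3600 + 18 × 60 + 44) = 1124.
Frame index = 1124 × 50 + 49 = 56249.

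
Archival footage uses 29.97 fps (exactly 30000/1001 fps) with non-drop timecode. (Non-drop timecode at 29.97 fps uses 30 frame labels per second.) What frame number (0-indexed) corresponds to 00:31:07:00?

Total seconds to the label: (0 × 3600 + 31 × 60 + 7) = 1867.
Frame index = 1867 × 30 + 0 = 56010.

frame 56010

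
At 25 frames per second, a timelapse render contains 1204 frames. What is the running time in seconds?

48.16 seconds

Running time = 1204 / (25) = 48.16 s.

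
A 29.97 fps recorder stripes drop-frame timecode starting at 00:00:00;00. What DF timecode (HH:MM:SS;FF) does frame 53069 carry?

00:29:30;23

Each 10-minute DF block holds 10 × 60 × 30 − 9 × 2 = 17982 frames. 53069 ÷ 17982 → 2 full blocks, remainder 17105.
Within the partial block the first minute is 1800 frames and each further minute 1798, so 9 further minute boundaries passed. Total skipped labels = 18 × 2 + 2 × 9 = 54.
Non-drop label index = 53069 + 54 = 53123; at 30 labels/s that is 00:29:30:23, i.e. DF 00:29:30;23.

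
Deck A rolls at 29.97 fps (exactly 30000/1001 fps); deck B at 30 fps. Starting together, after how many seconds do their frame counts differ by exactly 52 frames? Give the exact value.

26026/15 seconds

The gap grows by |30 − 30000/1001| = 30/1001 frames per second.
Time for a 52-frame gap: 52 ÷ (30/1001) = 26026/15 s.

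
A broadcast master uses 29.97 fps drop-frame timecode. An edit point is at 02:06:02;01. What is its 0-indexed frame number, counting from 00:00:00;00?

As if non-drop at 30 labels/s: (2 × 3600 + 6 × 60 + 2) × 30 + 1 = 226861.
Minute boundaries passed: 126; those not divisible by 10: 126 − 12 = 114; dropped labels = 2 × 114 = 228.
Actual frame index = 226861 − 228 = 226633.

226633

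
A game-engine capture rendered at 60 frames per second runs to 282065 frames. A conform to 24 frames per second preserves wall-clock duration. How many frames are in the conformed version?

112826 frames

Target frames = source frames × (target rate / source rate) = 282065 × (24)/(60) = 282065 × 2/5 = 112826.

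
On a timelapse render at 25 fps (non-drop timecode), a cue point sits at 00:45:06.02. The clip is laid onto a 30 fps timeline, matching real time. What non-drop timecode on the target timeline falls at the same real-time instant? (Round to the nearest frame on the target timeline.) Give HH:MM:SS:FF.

00:45:06:02

Source frame index: (0×3600 + 45×60 + 6) × 25 + 2 = 67652.
Real time: 67652 / (25) = 67652/25 s.
Target frame: (67652/25) × (30) = 405912/5 ≈ 81182.400 → 81182.
At 30 labels/s: frame 81182 → 00:45:06:02.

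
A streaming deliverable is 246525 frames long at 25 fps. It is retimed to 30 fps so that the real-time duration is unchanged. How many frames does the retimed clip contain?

Target frames = source frames × (target rate / source rate) = 246525 × (30)/(25) = 246525 × 6/5 = 295830.

295830 frames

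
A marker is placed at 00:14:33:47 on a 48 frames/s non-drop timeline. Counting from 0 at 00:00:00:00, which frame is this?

frame 41951

Total seconds to the label: (0 × 3600 + 14 × 60 + 33) = 873.
Frame index = 873 × 48 + 47 = 41951.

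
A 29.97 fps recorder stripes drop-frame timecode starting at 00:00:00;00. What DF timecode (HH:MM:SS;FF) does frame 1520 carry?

00:00:50;20

Ten DF minutes hold 17982 frames, so frame 1520 lies in block 0 (frames 0–17981) with 1520 frames into that block.
The block's first minute is 1800 frames and the rest 1798 each; 1520 frames reaches minute 0, so 0 × 18 + 0 × 2 = 0 labels have been skipped so far.
Adding those back, label number 1520 + 0 = 1520 at 30 labels/s is 50 s + 20 f = 0 h 0 min 50 s frame 20, i.e. 00:00:50;20.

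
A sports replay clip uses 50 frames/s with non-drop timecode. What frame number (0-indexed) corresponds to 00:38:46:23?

Total seconds to the label: (0 × 3600 + 38 × 60 + 46) = 2326.
Frame index = 2326 × 50 + 23 = 116323.

116323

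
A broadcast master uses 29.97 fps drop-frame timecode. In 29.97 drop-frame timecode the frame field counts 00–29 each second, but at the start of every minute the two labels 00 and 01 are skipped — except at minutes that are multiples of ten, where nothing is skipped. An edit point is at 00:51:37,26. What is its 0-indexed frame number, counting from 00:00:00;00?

As if non-drop at 30 labels/s: (0 × 3600 + 51 × 60 + 37) × 30 + 26 = 92936.
Minute boundaries passed: 51; those not divisible by 10: 51 − 5 = 46; dropped labels = 2 × 46 = 92.
Actual frame index = 92936 − 92 = 92844.

92844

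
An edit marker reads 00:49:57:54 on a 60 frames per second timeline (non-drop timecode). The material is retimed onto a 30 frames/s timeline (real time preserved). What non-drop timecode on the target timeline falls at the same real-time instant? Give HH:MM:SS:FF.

00:49:57:27

Source frame index: (0×3600 + 49×60 + 57) × 60 + 54 = 179874.
Real time: 179874 / (60) = 29979/10 s.
Target frame: (29979/10) × (30) = 89937.
At 30 labels/s: frame 89937 → 00:49:57:27.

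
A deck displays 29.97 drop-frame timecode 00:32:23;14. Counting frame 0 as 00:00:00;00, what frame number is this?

58246

As if non-drop at 30 labels/s: (0 × 3600 + 32 × 60 + 23) × 30 + 14 = 58304.
Minute boundaries passed: 32; those not divisible by 10: 32 − 3 = 29; dropped labels = 2 × 29 = 58.
Actual frame index = 58304 − 58 = 58246.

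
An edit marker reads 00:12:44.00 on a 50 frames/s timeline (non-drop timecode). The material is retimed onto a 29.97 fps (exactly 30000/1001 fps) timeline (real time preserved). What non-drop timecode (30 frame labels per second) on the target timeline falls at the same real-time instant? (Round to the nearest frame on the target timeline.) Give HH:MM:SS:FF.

Source frame index: (0×3600 + 12×60 + 44) × 50 + 0 = 38200.
Real time: 38200 / (50) = 764 s.
Target frame: (764) × (30000/1001) = 22920000/1001 ≈ 22897.103 → 22897.
At 30 labels/s: frame 22897 → 00:12:43:07.

00:12:43:07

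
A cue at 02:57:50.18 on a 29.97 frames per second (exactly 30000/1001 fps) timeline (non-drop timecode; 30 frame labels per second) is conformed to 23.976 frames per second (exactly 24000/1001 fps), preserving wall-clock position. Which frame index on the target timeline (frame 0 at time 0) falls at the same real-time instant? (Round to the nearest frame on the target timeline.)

frame 256094

Source frame index: (2×3600 + 57×60 + 50) × 30 + 18 = 320118.
Real time: 320118 / (30000/1001) = 53406353/5000 s.
Target frame: (53406353/5000) × (24000/1001) = 1280472/5 ≈ 256094.400 → 256094.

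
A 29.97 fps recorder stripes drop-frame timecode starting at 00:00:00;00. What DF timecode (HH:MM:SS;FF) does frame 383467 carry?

Each 10-minute DF block holds 10 × 60 × 30 − 9 × 2 = 17982 frames. 383467 ÷ 17982 → 21 full blocks, remainder 5845.
Within the partial block the first minute is 1800 frames and each further minute 1798, so 3 further minute boundaries passed. Total skipped labels = 18 × 21 + 2 × 3 = 384.
Non-drop label index = 383467 + 384 = 383851; at 30 labels/s that is 03:33:15:01, i.e. DF 03:33:15;01.

03:33:15;01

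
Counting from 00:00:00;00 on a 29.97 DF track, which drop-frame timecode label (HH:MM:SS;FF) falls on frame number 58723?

00:32:39;11

Ten DF minutes hold 17982 frames, so frame 58723 lies in block 3 (frames 53946–71927) with 4777 frames into that block.
The block's first minute is 1800 frames and the rest 1798 each; 4777 frames reaches minute 2, so 3 × 18 + 2 × 2 = 58 labels have been skipped so far.
Adding those back, label number 58723 + 58 = 58781 at 30 labels/s is 1959 s + 11 f = 0 h 32 min 39 s frame 11, i.e. 00:32:39;11.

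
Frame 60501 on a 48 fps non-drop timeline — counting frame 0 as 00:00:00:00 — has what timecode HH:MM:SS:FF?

60501 ÷ 48 = 1260 full seconds, remainder 21 frames.
1260 s = 0 h 21 min 0 s.
Timecode: 00:21:00:21.

00:21:00:21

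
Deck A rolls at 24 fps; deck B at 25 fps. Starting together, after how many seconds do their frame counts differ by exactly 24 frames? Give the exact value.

The gap grows by |25 − 24| = 1 frame per second.
Time for a 24-frame gap: 24 ÷ (1) = 24 s.

24 seconds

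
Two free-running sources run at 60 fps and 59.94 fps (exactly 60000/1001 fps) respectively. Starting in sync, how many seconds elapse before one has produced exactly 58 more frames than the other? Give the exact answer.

The gap grows by |60000/1001 − 60| = 60/1001 frames per second.
Time for a 58-frame gap: 58 ÷ (60/1001) = 29029/30 s.

29029/30 seconds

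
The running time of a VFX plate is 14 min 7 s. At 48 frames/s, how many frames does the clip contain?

40656 frames

14 min 7 s = 847 s.
Frames = 847 × 48 = 40656.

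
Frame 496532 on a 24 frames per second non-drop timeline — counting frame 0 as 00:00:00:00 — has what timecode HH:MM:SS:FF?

05:44:48:20

496532 ÷ 24 = 20688 full seconds, remainder 20 frames.
20688 s = 5 h 44 min 48 s.
Timecode: 05:44:48:20.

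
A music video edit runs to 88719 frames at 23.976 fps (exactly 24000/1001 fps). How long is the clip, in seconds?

3700.321625 seconds

Running time = 88719 / (24000/1001) = 3700.321625 s.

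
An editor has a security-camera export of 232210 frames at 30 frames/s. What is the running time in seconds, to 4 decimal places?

Running time = 232210 × 1/30 = 23221/3 s ≈ 7740.3333 s.

7740.3333 seconds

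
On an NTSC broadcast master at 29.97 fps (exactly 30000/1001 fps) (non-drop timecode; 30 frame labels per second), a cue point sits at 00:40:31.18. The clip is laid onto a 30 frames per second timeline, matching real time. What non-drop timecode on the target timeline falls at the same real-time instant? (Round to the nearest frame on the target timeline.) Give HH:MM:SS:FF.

00:40:34:01

Source frame index: (0×3600 + 40×60 + 31) × 30 + 18 = 72948.
Real time: 72948 / (30000/1001) = 6085079/2500 s.
Target frame: (6085079/2500) × (30) = 18255237/250 ≈ 73020.948 → 73021.
At 30 labels/s: frame 73021 → 00:40:34:01.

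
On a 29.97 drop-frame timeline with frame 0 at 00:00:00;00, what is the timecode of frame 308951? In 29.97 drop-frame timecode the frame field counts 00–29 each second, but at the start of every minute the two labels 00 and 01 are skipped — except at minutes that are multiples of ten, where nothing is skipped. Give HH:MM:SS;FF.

02:51:48;19

Ten DF minutes hold 17982 frames, so frame 308951 lies in block 17 (frames 305694–323675) with 3257 frames into that block.
The block's first minute is 1800 frames and the rest 1798 each; 3257 frames reaches minute 1, so 17 × 18 + 1 × 2 = 308 labels have been skipped so far.
Adding those back, label number 308951 + 308 = 309259 at 30 labels/s is 10308 s + 19 f = 2 h 51 min 48 s frame 19, i.e. 02:51:48;19.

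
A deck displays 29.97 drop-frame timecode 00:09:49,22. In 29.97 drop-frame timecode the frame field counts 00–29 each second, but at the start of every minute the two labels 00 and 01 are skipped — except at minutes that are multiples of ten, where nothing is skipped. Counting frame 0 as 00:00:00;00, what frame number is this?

17674

As if non-drop at 30 labels/s: (0 × 3600 + 9 × 60 + 49) × 30 + 22 = 17692.
Minute boundaries passed: 9; those not divisible by 10: 9 − 0 = 9; dropped labels = 2 × 9 = 18.
Actual frame index = 17692 − 18 = 17674.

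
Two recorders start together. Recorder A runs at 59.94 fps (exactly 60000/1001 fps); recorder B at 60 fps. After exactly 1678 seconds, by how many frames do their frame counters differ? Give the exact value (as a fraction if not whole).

100680/1001 frames

A emits 60000/1001 × 1678 = 100680000/1001 frames; B emits 60 × 1678 = 100680.
Difference = 100680/1001 frames (≈ 100.5794); B is ahead of A.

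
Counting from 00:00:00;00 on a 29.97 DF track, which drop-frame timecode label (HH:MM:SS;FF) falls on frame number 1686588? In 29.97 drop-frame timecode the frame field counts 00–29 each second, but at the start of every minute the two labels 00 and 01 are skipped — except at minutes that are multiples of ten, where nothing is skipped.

15:37:55;26

Each 10-minute DF block holds 10 × 60 × 30 − 9 × 2 = 17982 frames. 1686588 ÷ 17982 → 93 full blocks, remainder 14262.
Within the partial block the first minute is 1800 frames and each further minute 1798, so 7 further minute boundaries passed. Total skipped labels = 18 × 93 + 2 × 7 = 1688.
Non-drop label index = 1686588 + 1688 = 1688276; at 30 labels/s that is 15:37:55:26, i.e. DF 15:37:55;26.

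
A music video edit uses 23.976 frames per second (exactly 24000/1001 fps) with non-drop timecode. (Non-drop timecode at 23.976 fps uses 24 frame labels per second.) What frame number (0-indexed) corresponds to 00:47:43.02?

frame 68714

Total seconds to the label: (0 × 3600 + 47 × 60 + 43) = 2863.
Frame index = 2863 × 24 + 2 = 68714.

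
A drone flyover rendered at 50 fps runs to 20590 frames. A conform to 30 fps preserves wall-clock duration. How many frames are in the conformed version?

Target frames = source frames × (target rate / source rate) = 20590 × (30)/(50) = 20590 × 3/5 = 12354.

12354 frames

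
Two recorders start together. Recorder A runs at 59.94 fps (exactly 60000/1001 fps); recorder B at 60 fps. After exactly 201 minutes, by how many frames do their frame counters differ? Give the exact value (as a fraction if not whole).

201 min = 12060 s.
A emits 60000/1001 × 12060 = 723600000/1001 frames; B emits 60 × 12060 = 723600.
Difference = 723600/1001 frames (≈ 722.8771); B is ahead of A.

723600/1001 frames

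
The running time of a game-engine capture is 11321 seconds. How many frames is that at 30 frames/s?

339630 frames

Frames = 11321 × 30 = 339630.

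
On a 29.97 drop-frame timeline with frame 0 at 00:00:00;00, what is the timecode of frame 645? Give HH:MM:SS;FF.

00:00:21;15

Each 10-minute DF block holds 10 × 60 × 30 − 9 × 2 = 17982 frames. 645 ÷ 17982 → 0 full blocks, remainder 645.
Within the partial block the first minute is 1800 frames and each further minute 1798, so 0 further minute boundaries passed. Total skipped labels = 18 × 0 + 2 × 0 = 0.
Non-drop label index = 645 + 0 = 645; at 30 labels/s that is 00:00:21:15, i.e. DF 00:00:21;15.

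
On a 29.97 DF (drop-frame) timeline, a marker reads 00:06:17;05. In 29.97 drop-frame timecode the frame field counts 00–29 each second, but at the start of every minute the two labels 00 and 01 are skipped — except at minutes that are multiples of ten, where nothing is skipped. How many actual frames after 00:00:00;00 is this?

11303

As if non-drop at 30 labels/s: (0 × 3600 + 6 × 60 + 17) × 30 + 5 = 11315.
Minute boundaries passed: 6; those not divisible by 10: 6 − 0 = 6; dropped labels = 2 × 6 = 12.
Actual frame index = 11315 − 12 = 11303.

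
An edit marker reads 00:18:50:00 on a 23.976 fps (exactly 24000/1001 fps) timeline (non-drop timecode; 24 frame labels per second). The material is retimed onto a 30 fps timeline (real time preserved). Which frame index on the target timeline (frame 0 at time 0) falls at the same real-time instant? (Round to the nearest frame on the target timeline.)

frame 33934

Source frame index: (0×3600 + 18×60 + 50) × 24 + 0 = 27120.
Real time: 27120 / (24000/1001) = 113113/100 s.
Target frame: (113113/100) × (30) = 339339/10 ≈ 33933.900 → 33934.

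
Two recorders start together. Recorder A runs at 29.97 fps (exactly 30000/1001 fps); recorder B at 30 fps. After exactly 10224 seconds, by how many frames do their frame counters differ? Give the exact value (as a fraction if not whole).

A emits 30000/1001 × 10224 = 306720000/1001 frames; B emits 30 × 10224 = 306720.
Difference = 306720/1001 frames (≈ 306.4136); B is ahead of A.

306720/1001 frames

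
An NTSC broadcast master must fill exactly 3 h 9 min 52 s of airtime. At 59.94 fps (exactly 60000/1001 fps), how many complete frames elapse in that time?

3 h 9 min 52 s = 11392 s.
Frames = 11392 × 60000/1001 = 683520000/1001 ≈ 682837.1628.
Complete frames: 682837.

682837 frames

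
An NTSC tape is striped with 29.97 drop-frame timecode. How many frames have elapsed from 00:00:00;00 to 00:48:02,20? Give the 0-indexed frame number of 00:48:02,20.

86392

As if non-drop at 30 labels/s: (0 × 3600 + 48 × 60 + 2) × 30 + 20 = 86480.
Minute boundaries passed: 48; those not divisible by 10: 48 − 4 = 44; dropped labels = 2 × 44 = 88.
Actual frame index = 86480 − 88 = 86392.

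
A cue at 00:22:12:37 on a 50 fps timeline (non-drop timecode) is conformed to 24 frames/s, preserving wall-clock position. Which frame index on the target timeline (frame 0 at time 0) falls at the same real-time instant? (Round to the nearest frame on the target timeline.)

Source frame index: (0×3600 + 22×60 + 12) × 50 + 37 = 66637.
Real time: 66637 / (50) = 66637/50 s.
Target frame: (66637/50) × (24) = 799644/25 ≈ 31985.760 → 31986.

frame 31986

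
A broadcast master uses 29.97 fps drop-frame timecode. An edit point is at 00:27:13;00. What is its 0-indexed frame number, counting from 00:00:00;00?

Complete 10-minute blocks: 2, each 17982 frames → 35964.
Remaining 7 whole minutes in the current block: 1800 + 6 × 1798 = 12588 frames.
Within the current minute: 13 × 30 + 0 − 2 = 388 (labels ;00/;01 skipped at this minute). Total = 35964 + 12588 + 388 = 48940.

48940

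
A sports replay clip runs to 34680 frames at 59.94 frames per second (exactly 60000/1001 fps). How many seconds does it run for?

Running time = 34680 / (60000/1001) = 578.578 s.

578.578 seconds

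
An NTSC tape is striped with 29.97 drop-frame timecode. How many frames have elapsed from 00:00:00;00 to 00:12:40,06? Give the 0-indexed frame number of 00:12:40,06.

22784

As if non-drop at 30 labels/s: (0 × 3600 + 12 × 60 + 40) × 30 + 6 = 22806.
Minute boundaries passed: 12; those not divisible by 10: 12 − 1 = 11; dropped labels = 2 × 11 = 22.
Actual frame index = 22806 − 22 = 22784.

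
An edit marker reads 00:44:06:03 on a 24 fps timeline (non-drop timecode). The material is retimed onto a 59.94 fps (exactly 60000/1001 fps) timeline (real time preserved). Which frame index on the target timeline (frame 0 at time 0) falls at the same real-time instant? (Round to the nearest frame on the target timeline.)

Source frame index: (0×3600 + 44×60 + 6) × 24 + 3 = 63507.
Real time: 63507 / (24) = 21169/8 s.
Target frame: (21169/8) × (60000/1001) = 158767500/1001 ≈ 158608.891 → 158609.

frame 158609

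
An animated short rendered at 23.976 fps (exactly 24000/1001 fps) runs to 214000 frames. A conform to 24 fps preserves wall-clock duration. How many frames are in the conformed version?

Target frames = source frames × (target rate / source rate) = 214000 × (24)/(24000/1001) = 214000 × 1001/1000 = 214214.

214214 frames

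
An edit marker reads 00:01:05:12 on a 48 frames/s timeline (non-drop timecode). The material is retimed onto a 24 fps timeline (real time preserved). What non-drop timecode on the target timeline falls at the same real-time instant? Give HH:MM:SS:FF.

00:01:05:06

Source frame index: (0×3600 + 1×60 + 5) × 48 + 12 = 3132.
Real time: 3132 / (48) = 261/4 s.
Target frame: (261/4) × (24) = 1566.
At 24 labels/s: frame 1566 → 00:01:05:06.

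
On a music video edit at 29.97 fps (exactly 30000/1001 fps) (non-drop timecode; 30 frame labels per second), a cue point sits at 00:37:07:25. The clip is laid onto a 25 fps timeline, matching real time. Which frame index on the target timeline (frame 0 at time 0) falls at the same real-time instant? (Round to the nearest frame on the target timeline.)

frame 55752

Source frame index: (0×3600 + 37×60 + 7) × 30 + 25 = 66835.
Real time: 66835 / (30000/1001) = 13380367/6000 s.
Target frame: (13380367/6000) × (25) = 13380367/240 ≈ 55751.529 → 55752.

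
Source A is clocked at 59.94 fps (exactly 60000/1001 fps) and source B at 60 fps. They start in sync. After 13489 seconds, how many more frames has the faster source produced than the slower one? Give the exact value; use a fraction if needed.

A emits 60000/1001 × 13489 = 115620000/143 frames; B emits 60 × 13489 = 809340.
Difference = 115620/143 frames (≈ 808.5315); B is ahead of A.

115620/143 frames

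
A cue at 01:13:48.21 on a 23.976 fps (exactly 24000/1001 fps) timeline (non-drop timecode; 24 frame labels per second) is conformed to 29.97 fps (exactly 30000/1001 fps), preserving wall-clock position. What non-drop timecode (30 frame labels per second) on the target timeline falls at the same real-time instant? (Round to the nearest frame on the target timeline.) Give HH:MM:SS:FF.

Source frame index: (1×3600 + 13×60 + 48) × 24 + 21 = 106293.
Real time: 106293 / (24000/1001) = 35466431/8000 s.
Target frame: (35466431/8000) × (30000/1001) = 531465/4 ≈ 132866.250 → 132866.
At 30 labels/s: frame 132866 → 01:13:48:26.

01:13:48:26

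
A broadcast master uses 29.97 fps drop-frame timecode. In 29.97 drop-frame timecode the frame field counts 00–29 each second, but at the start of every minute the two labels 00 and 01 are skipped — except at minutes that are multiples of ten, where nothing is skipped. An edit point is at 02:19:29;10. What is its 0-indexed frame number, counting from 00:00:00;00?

250828

Complete 10-minute blocks: 13, each 17982 frames → 233766.
Remaining 9 whole minutes in the current block: 1800 + 8 × 1798 = 16184 frames.
Within the current minute: 29 × 30 + 10 − 2 = 878 (labels ;00/;01 skipped at this minute). Total = 233766 + 16184 + 878 = 250828.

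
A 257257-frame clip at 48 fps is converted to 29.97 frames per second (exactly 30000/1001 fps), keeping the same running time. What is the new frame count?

Target frames = source frames × (target rate / source rate) = 257257 × (30000/1001)/(48) = 257257 × 625/1001 = 160625.

160625 frames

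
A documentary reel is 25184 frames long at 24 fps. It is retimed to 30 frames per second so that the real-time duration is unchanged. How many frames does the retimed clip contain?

Frames at target rate = 25184 × (30) / (24) = 31480.

31480 frames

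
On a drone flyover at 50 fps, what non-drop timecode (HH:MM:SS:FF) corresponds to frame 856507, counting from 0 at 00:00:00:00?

04:45:30:07

856507 ÷ 50 = 17130 full seconds, remainder 7 frames.
17130 s = 4 h 45 min 30 s.
Timecode: 04:45:30:07.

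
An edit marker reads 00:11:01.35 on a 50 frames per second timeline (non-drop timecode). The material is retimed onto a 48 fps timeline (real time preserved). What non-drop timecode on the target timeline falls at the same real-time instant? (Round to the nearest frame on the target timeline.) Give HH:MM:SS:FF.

00:11:01:34

Source frame index: (0×3600 + 11×60 + 1) × 50 + 35 = 33085.
Real time: 33085 / (50) = 6617/10 s.
Target frame: (6617/10) × (48) = 158808/5 ≈ 31761.600 → 31762.
At 48 labels/s: frame 31762 → 00:11:01:34.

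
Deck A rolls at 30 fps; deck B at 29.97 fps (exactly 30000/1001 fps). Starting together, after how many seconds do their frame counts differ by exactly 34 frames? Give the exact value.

The gap grows by |30000/1001 − 30| = 30/1001 frames per second.
Time for a 34-frame gap: 34 ÷ (30/1001) = 17017/15 s.

17017/15 seconds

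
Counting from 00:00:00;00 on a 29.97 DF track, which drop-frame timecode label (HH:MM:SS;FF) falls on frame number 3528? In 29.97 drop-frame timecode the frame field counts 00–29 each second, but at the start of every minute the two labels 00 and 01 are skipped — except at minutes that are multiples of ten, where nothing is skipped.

Each 10-minute DF block holds 10 × 60 × 30 − 9 × 2 = 17982 frames. 3528 ÷ 17982 → 0 full blocks, remainder 3528.
Within the partial block the first minute is 1800 frames and each further minute 1798, so 1 further minute boundary passed. Total skipped labels = 18 × 0 + 2 × 1 = 2.
Non-drop label index = 3528 + 2 = 3530; at 30 labels/s that is 00:01:57:20, i.e. DF 00:01:57;20.

00:01:57;20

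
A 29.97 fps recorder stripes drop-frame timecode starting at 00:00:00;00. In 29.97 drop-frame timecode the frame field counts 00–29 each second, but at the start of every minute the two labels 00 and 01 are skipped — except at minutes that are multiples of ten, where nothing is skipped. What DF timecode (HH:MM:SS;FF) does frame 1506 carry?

Each 10-minute DF block holds 10 × 60 × 30 − 9 × 2 = 17982 frames. 1506 ÷ 17982 → 0 full blocks, remainder 1506.
Within the partial block the first minute is 1800 frames and each further minute 1798, so 0 further minute boundaries passed. Total skipped labels = 18 × 0 + 2 × 0 = 0.
Non-drop label index = 1506 + 0 = 1506; at 30 labels/s that is 00:00:50:06, i.e. DF 00:00:50;06.

00:00:50;06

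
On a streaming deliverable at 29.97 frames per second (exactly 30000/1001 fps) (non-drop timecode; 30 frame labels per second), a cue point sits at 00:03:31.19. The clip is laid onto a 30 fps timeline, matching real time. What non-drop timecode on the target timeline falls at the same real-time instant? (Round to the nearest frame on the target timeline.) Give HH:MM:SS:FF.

Source frame index: (0×3600 + 3×60 + 31) × 30 + 19 = 6349.
Real time: 6349 / (30000/1001) = 6355349/30000 s.
Target frame: (6355349/30000) × (30) = 6355349/1000 ≈ 6355.349 → 6355.
At 30 labels/s: frame 6355 → 00:03:31:25.

00:03:31:25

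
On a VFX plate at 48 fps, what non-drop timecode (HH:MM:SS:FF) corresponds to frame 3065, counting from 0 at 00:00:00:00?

3065 ÷ 48 = 63 full seconds, remainder 41 frames.
63 s = 0 h 1 min 3 s.
Timecode: 00:01:03:41.

00:01:03:41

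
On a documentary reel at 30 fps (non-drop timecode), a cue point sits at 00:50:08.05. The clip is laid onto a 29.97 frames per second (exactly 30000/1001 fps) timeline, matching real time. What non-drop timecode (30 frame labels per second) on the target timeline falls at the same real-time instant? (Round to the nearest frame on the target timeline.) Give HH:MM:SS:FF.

00:50:05:05

Source frame index: (0×3600 + 50×60 + 8) × 30 + 5 = 90245.
Real time: 90245 / (30) = 18049/6 s.
Target frame: (18049/6) × (30000/1001) = 90245000/1001 ≈ 90154.845 → 90155.
At 30 labels/s: frame 90155 → 00:50:05:05.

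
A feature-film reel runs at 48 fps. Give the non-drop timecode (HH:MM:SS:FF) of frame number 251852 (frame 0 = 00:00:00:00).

251852 ÷ 48 = 5246 full seconds, remainder 44 frames.
5246 s = 1 h 27 min 26 s.
Timecode: 01:27:26:44.

01:27:26:44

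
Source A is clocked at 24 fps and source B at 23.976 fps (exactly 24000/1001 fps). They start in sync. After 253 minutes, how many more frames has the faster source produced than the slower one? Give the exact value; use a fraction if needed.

253 min = 15180 s.
A emits 24 × 15180 = 364320 frames; B emits 24000/1001 × 15180 = 33120000/91.
Difference = 33120/91 frames (≈ 363.9560); B is behind A.

33120/91 frames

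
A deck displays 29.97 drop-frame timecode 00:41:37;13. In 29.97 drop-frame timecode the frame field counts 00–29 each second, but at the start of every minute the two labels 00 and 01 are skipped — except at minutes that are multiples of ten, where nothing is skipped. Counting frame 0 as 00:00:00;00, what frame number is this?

74849

As if non-drop at 30 labels/s: (0 × 3600 + 41 × 60 + 37) × 30 + 13 = 74923.
Minute boundaries passed: 41; those not divisible by 10: 41 − 4 = 37; dropped labels = 2 × 37 = 74.
Actual frame index = 74923 − 74 = 74849.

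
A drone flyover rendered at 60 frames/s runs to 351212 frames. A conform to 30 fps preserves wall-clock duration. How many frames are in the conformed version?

Target frames = source frames × (target rate / source rate) = 351212 × (30)/(60) = 351212 × 1/2 = 175606.

175606 frames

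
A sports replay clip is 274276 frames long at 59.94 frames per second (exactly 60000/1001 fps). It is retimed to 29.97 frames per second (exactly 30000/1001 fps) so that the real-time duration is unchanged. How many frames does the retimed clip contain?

137138 frames

Target frames = source frames × (target rate / source rate) = 274276 × (30000/1001)/(60000/1001) = 274276 × 1/2 = 137138.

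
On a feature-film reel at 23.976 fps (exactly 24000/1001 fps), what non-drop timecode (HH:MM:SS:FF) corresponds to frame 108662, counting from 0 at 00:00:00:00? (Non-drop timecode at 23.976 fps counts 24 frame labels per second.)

01:15:27:14

108662 ÷ 24 = 4527 full seconds, remainder 14 frames.
4527 s = 1 h 15 min 27 s.
Timecode: 01:15:27:14.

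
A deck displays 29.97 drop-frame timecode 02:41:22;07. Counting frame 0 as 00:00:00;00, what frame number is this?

290177

Complete 10-minute blocks: 16, each 17982 frames → 287712.
Remaining 1 whole minute in the current block: 1800 + 0 × 1798 = 1800 frames.
Within the current minute: 22 × 30 + 7 − 2 = 665 (labels ;00/;01 skipped at this minute). Total = 287712 + 1800 + 665 = 290177.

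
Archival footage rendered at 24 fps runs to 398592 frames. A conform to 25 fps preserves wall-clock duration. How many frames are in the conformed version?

415200 frames

Target frames = source frames × (target rate / source rate) = 398592 × (25)/(24) = 398592 × 25/24 = 415200.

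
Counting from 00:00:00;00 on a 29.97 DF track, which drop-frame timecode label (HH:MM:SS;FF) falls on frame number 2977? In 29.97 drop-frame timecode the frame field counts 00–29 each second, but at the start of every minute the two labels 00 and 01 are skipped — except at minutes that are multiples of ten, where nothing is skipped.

00:01:39;09

Each 10-minute DF block holds 10 × 60 × 30 − 9 × 2 = 17982 frames. 2977 ÷ 17982 → 0 full blocks, remainder 2977.
Within the partial block the first minute is 1800 frames and each further minute 1798, so 1 further minute boundary passed. Total skipped labels = 18 × 0 + 2 × 1 = 2.
Non-drop label index = 2977 + 2 = 2979; at 30 labels/s that is 00:01:39:09, i.e. DF 00:01:39;09.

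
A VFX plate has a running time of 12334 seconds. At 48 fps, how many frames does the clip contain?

592032 frames

Frames = 12334 × 48 = 592032.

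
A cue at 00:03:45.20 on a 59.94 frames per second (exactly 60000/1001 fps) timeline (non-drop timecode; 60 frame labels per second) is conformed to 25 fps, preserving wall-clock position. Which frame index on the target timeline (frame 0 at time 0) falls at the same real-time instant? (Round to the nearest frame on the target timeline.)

frame 5639

Source frame index: (0×3600 + 3×60 + 45) × 60 + 20 = 13520.
Real time: 13520 / (60000/1001) = 169169/750 s.
Target frame: (169169/750) × (25) = 169169/30 ≈ 5638.967 → 5639.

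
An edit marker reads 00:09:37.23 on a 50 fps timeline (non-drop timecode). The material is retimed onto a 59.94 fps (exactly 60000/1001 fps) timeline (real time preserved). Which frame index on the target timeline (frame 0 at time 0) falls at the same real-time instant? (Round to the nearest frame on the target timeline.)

frame 34613

Source frame index: (0×3600 + 9×60 + 37) × 50 + 23 = 28873.
Real time: 28873 / (50) = 28873/50 s.
Target frame: (28873/50) × (60000/1001) = 2665200/77 ≈ 34612.987 → 34613.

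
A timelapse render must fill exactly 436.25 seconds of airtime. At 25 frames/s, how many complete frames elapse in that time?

Frames = 436.25 × 25 = 43625/4 ≈ 10906.2500.
Complete frames: 10906.

10906 frames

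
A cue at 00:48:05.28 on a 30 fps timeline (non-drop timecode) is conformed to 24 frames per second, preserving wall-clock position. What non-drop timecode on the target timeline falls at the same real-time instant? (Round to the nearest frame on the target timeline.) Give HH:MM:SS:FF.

00:48:05:22

Source frame index: (0×3600 + 48×60 + 5) × 30 + 28 = 86578.
Real time: 86578 / (30) = 43289/15 s.
Target frame: (43289/15) × (24) = 346312/5 ≈ 69262.400 → 69262.
At 24 labels/s: frame 69262 → 00:48:05:22.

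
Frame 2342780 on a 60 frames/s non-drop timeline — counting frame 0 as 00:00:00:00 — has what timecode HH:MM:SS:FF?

2342780 ÷ 60 = 39046 full seconds, remainder 20 frames.
39046 s = 10 h 50 min 46 s.
Timecode: 10:50:46:20.

10:50:46:20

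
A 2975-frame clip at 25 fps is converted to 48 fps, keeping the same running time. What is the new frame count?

Target frames = source frames × (target rate / source rate) = 2975 × (48)/(25) = 2975 × 48/25 = 5712.

5712 frames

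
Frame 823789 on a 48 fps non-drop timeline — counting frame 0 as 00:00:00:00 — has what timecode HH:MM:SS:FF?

04:46:02:13

823789 ÷ 48 = 17162 full seconds, remainder 13 frames.
17162 s = 4 h 46 min 2 s.
Timecode: 04:46:02:13.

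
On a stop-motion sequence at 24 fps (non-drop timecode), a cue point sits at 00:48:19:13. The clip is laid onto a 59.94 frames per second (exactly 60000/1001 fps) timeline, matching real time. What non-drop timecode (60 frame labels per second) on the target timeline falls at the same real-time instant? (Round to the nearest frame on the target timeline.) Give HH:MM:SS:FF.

00:48:16:39

Source frame index: (0×3600 + 48×60 + 19) × 24 + 13 = 69589.
Real time: 69589 / (24) = 69589/24 s.
Target frame: (69589/24) × (60000/1001) = 13382500/77 ≈ 173798.701 → 173799.
At 60 labels/s: frame 173799 → 00:48:16:39.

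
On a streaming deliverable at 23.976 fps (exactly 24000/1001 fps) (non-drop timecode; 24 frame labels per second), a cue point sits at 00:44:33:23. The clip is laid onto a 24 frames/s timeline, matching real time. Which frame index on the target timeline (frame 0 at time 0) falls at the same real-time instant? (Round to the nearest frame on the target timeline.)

frame 64239

Source frame index: (0×3600 + 44×60 + 33) × 24 + 23 = 64175.
Real time: 64175 / (24000/1001) = 2569567/960 s.
Target frame: (2569567/960) × (24) = 2569567/40 ≈ 64239.175 → 64239.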